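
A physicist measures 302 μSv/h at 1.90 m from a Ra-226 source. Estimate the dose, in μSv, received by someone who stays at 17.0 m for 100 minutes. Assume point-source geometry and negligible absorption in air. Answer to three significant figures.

Intensity scales as (d₁/d₂)², so rate at 17.0 m:
(1.90/17.0)² = 0.01249, so 302 × 0.01249 = 3.772 μSv/h.
Dose = rate × time = 3.772 μSv/h × 1.667 h = 6.288 μSv.

6.29 μSv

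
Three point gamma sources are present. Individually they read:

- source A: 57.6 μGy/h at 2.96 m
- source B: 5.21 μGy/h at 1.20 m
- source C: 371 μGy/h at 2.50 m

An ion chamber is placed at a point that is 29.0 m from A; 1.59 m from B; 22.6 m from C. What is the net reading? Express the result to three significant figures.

8.11 μGy/h

By superposition, sum each source's inverse-square contribution:
A: 57.6 × (2.96/29.0)² = 0.6001 μGy/h
B: 5.21 × (1.20/1.59)² = 2.968 μGy/h
C: 371 × (2.50/22.6)² = 4.540 μGy/h
Total = 0.6001 + 2.968 + 4.540 = 8.108 μGy/h.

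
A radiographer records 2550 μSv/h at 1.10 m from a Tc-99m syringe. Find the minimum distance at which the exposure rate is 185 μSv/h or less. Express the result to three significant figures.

Applying the 1/r² law, d₂ = d₁·√(I₁/I₂).
I₁/I₂ = 2550/185 = 13.78, so d₂ = 1.10 × √13.78 = 4.083 m.

4.08 m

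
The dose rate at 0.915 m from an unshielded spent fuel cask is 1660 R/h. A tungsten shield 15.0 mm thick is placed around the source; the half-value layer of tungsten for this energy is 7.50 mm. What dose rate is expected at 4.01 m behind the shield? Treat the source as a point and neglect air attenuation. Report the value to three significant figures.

21.6 R/h

Distance alone: (0.915/4.01)² = 0.05207, so 1660 × 0.05207 = 86.44 R/h.
Shield: 15.0/7.50 = 2.000 half-value layers → attenuation 2^(−2.000) = 0.2500.
Combined: 86.44 × 0.2500 = 21.61 R/h.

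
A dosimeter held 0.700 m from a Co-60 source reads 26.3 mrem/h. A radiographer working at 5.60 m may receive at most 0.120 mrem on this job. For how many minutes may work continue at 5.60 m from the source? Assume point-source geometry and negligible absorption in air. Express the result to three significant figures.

17.5 min

Intensity scales as (d₁/d₂)², so rate at 5.60 m:
26.3 × (0.700/5.60)² = 26.3 × 0.01562 = 0.4108 mrem/h.
Stay time = 0.120 mrem ÷ 0.4108 mrem/h = 0.2921 h = 17.53 min.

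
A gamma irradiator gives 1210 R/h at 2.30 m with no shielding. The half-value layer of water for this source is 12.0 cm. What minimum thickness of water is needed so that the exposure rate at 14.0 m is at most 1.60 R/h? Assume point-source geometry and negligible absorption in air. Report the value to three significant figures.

52.2 cm

At 14.0 m, distance alone gives 1210 × (2.30/14.0)² = 1210 × 0.02699 = 32.66 R/h.
Further attenuation needed: 32.66/1.60 = 20.41.
n = log₂(20.41) = 4.351 half-value layers.
Thickness = 4.351 × 12.0 cm = 52.21 cm.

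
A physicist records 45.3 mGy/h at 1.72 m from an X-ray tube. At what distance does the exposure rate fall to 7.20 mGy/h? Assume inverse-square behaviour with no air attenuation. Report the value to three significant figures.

Using I₁d₁² = I₂d₂², d₂ = d₁·√(I₁/I₂).
I₁/I₂ = 45.3/7.20 = 6.292, so d₂ = 1.72 × √6.292 = 4.314 m.

4.31 m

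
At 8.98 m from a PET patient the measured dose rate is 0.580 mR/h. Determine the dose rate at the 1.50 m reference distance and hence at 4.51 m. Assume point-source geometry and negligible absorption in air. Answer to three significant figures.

By the inverse-square law,
At 1.50 m: (8.98/1.50)² = 35.84, so 0.580 × 35.84 = 20.79 mR/h
At 4.51 m: 20.79 × (1.50/4.51)² = 20.79 × 0.1106 = 2.299 mR/h.

20.8 mR/h; 2.30 mR/h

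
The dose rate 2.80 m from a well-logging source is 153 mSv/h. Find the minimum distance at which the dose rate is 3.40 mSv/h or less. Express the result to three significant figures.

18.8 m

Since intensity falls as 1/r², d₂ = d₁·√(I₁/I₂).
I₁/I₂ = 153/3.40 = 45.00, so d₂ = 2.80 × √45.00 = 18.78 m.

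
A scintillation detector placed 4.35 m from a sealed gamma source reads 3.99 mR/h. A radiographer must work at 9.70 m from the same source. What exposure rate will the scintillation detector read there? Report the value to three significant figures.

Applying the 1/r² law, scaling from 4.35 m to 9.70 m:
(4.35/9.70)² = 0.2011, so 3.99 × 0.2011 = 0.8024 mR/h.

0.802 mR/h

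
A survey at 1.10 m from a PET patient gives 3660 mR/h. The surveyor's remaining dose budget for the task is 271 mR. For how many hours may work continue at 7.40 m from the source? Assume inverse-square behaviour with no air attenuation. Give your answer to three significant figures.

3.35 h

Since intensity falls as 1/r², rate at 7.40 m:
(1.10/7.40)² = 0.02210, so 3660 × 0.02210 = 80.89 mR/h.
Stay time = 271 mR ÷ 80.89 mR/h = 3.350 h.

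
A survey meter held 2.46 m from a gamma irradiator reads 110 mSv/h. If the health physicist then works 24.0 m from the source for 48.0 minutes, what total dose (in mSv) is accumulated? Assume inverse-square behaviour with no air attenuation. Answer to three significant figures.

0.925 mSv

Using I₁d₁² = I₂d₂², rate at 24.0 m:
(2.46/24.0)² = 0.01051, so 110 × 0.01051 = 1.156 mSv/h.
Dose = rate × time = 1.156 mSv/h × 0.8000 h = 0.9248 mSv.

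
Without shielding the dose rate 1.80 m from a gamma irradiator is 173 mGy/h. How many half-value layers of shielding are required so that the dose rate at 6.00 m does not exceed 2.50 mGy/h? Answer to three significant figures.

2.64 half-value layers

At 6.00 m, distance alone gives 173 × (1.80/6.00)² = 173 × 0.09000 = 15.57 mGy/h.
Further attenuation needed: 15.57/2.50 = 6.228.
n = log₂(6.228) = 2.639 half-value layers.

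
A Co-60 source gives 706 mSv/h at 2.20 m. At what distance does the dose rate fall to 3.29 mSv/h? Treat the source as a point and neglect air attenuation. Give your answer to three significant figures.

32.2 m

Intensity scales as (d₁/d₂)², so d₂ = d₁·√(I₁/I₂).
I₁/I₂ = 706/3.29 = 214.6, so d₂ = 2.20 × √214.6 = 32.23 m.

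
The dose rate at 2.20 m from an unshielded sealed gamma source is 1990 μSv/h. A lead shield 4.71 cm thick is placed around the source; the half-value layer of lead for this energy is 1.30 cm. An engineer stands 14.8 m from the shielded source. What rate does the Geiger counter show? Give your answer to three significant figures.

3.57 μSv/h

Distance alone: 1990 × (2.20/14.8)² = 1990 × 0.02210 = 43.98 μSv/h.
Shield: 4.71/1.30 = 3.623 half-value layers → attenuation 2^(−3.623) = 0.08116.
Combined: 43.98 × 0.08116 = 3.569 μSv/h.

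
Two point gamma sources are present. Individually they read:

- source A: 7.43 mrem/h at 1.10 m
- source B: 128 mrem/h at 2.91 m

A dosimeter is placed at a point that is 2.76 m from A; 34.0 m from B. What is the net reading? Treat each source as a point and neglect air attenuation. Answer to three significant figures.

By superposition, sum each source's inverse-square contribution:
A: 7.43 × (1.10/2.76)² = 1.180 mrem/h
B: 128 × (2.91/34.0)² = 0.9376 mrem/h
Total = 1.180 + 0.9376 = 2.118 mrem/h.

2.12 mrem/h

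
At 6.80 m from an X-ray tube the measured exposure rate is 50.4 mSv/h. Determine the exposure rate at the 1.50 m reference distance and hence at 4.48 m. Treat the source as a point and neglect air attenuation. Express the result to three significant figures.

Applying the 1/r² law,
At 1.50 m: (6.80/1.50)² = 20.55, so 50.4 × 20.55 = 1036 mSv/h
At 4.48 m: (1.50/4.48)² = 0.1121, so 1036 × 0.1121 = 116.1 mSv/h.

1040 mSv/h; 116 mSv/h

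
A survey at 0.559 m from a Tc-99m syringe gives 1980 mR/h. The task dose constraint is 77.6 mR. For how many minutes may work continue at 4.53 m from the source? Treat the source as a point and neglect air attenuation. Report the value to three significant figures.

Applying the 1/r² law, rate at 4.53 m:
1980 × (0.559/4.53)² = 1980 × 0.01523 = 30.16 mR/h.
Stay time = 77.6 mR ÷ 30.16 mR/h = 2.573 h = 154.4 min.

154 min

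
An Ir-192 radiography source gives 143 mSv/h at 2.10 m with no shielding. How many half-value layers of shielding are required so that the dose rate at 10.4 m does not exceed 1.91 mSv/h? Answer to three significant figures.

At 10.4 m, distance alone gives 143 × (2.10/10.4)² = 143 × 0.04077 = 5.830 mSv/h.
Further attenuation needed: 5.830/1.91 = 3.052.
n = log₂(3.052) = 1.610 half-value layers.

1.61 half-value layers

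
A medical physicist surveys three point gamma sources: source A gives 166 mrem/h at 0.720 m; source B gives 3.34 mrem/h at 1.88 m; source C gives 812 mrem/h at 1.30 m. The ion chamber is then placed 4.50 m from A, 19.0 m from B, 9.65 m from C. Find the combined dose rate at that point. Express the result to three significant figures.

Each source contributes Iᵢ·(dᵢ/rᵢ)²; contributions add.
A: 166 × (0.720/4.50)² = 4.250 mrem/h
B: 3.34 × (1.88/19.0)² = 0.03270 mrem/h
C: 812 × (1.30/9.65)² = 14.74 mrem/h
Total = 4.250 + 0.03270 + 14.74 = 19.02 mrem/h.

19.0 mrem/h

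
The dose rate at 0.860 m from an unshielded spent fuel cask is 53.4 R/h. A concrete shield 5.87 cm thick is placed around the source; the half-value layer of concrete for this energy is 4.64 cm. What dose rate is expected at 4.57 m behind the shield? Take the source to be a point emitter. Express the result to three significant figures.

0.787 R/h

Distance alone: 53.4 × (0.860/4.57)² = 53.4 × 0.03541 = 1.891 R/h.
Shield: 5.87/4.64 = 1.265 half-value layers → attenuation 2^(−1.265) = 0.4161.
Combined: 1.891 × 0.4161 = 0.7868 R/h.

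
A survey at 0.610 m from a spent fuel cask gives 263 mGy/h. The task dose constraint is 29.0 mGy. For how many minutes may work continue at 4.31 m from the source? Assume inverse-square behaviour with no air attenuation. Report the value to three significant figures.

330 min

Applying the 1/r² law, rate at 4.31 m:
(0.610/4.31)² = 0.02003, so 263 × 0.02003 = 5.268 mGy/h.
Stay time = 29.0 mGy ÷ 5.268 mGy/h = 5.505 h = 330.3 min.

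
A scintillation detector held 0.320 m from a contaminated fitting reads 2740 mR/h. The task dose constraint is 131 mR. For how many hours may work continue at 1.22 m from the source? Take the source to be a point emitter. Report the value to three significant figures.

0.695 h

Since intensity falls as 1/r², rate at 1.22 m:
(0.320/1.22)² = 0.06880, so 2740 × 0.06880 = 188.5 mR/h.
Stay time = 131 mR ÷ 188.5 mR/h = 0.6950 h.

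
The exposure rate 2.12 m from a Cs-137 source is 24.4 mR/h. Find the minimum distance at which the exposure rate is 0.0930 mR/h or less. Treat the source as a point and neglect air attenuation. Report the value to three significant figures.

34.3 m

Intensity scales as (d₁/d₂)², so d₂ = d₁·√(I₁/I₂).
I₁/I₂ = 24.4/0.0930 = 262.4, so d₂ = 2.12 × √262.4 = 34.34 m.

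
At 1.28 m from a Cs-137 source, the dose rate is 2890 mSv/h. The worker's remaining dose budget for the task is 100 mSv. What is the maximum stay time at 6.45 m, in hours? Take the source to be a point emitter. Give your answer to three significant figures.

0.879 h

Using I₁d₁² = I₂d₂², rate at 6.45 m:
(1.28/6.45)² = 0.03938, so 2890 × 0.03938 = 113.8 mSv/h.
Stay time = 100 mSv ÷ 113.8 mSv/h = 0.8787 h.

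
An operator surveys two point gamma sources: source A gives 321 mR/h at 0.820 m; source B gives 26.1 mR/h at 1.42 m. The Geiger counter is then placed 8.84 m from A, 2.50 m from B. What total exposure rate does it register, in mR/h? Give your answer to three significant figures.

11.2 mR/h

Each source contributes Iᵢ·(dᵢ/rᵢ)²; contributions add.
A: 321 × (0.820/8.84)² = 2.762 mR/h
B: 26.1 × (1.42/2.50)² = 8.420 mR/h
Total = 2.762 + 8.420 = 11.18 mR/h.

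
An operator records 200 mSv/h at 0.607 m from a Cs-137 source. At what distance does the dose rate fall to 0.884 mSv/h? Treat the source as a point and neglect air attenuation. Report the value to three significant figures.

9.13 m

Since intensity falls as 1/r², d₂ = d₁·√(I₁/I₂).
I₁/I₂ = 200/0.884 = 226.2, so d₂ = 0.607 × √226.2 = 9.129 m.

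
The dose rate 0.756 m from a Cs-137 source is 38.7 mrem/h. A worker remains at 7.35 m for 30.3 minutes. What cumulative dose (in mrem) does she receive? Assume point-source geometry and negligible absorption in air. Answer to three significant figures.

Since intensity falls as 1/r², rate at 7.35 m:
38.7 × (0.756/7.35)² = 38.7 × 0.01058 = 0.4094 mrem/h.
Dose = rate × time = 0.4094 mrem/h × 0.5050 h = 0.2067 mrem.

0.207 mrem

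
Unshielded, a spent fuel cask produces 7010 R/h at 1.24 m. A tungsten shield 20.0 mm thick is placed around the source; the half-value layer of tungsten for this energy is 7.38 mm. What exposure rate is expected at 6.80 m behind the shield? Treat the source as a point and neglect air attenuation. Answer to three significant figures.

35.6 R/h

Distance alone: (1.24/6.80)² = 0.03325, so 7010 × 0.03325 = 233.1 R/h.
Shield: 20.0/7.38 = 2.710 half-value layers → attenuation 2^(−2.710) = 0.1528.
Combined: 233.1 × 0.1528 = 35.62 R/h.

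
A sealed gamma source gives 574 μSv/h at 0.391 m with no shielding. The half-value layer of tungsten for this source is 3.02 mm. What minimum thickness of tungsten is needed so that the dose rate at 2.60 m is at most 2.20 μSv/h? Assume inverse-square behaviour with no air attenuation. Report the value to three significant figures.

7.73 mm

At 2.60 m, distance alone gives 574 × (0.391/2.60)² = 574 × 0.02262 = 12.98 μSv/h.
Further attenuation needed: 12.98/2.20 = 5.900.
n = log₂(5.900) = 2.561 half-value layers.
Thickness = 2.561 × 3.02 mm = 7.734 mm.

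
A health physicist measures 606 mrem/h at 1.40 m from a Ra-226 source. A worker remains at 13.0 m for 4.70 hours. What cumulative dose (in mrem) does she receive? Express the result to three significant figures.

Since intensity falls as 1/r², rate at 13.0 m:
606 × (1.40/13.0)² = 606 × 0.01160 = 7.030 mrem/h.
Dose = rate × time = 7.030 mrem/h × 4.700 h = 33.04 mrem.

33.0 mrem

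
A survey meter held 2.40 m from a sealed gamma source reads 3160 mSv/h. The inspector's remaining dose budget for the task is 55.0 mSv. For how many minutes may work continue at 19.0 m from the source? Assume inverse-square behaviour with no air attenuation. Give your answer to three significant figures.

Applying the 1/r² law, rate at 19.0 m:
3160 × (2.40/19.0)² = 3160 × 0.01596 = 50.43 mSv/h.
Stay time = 55.0 mSv ÷ 50.43 mSv/h = 1.091 h = 65.46 min.

65.5 min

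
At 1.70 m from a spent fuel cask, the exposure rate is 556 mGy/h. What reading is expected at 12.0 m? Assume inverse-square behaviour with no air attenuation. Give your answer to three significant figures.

11.2 mGy/h

Since intensity falls as 1/r², the rate at 12.0 m is
(1.70/12.0)² = 0.02007, so 556 × 0.02007 = 11.16 mGy/h.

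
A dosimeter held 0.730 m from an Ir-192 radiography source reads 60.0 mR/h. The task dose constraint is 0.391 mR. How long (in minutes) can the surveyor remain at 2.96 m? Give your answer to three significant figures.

Since intensity falls as 1/r², rate at 2.96 m:
(0.730/2.96)² = 0.06082, so 60.0 × 0.06082 = 3.649 mR/h.
Stay time = 0.391 mR ÷ 3.649 mR/h = 0.1072 h = 6.432 min.

6.43 min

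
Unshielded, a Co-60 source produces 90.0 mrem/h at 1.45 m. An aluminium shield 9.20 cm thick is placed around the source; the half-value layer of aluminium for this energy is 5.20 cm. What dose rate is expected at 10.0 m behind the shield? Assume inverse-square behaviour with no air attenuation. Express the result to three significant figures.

0.555 mrem/h

Distance alone: (1.45/10.0)² = 0.02102, so 90.0 × 0.02102 = 1.892 mrem/h.
Shield: 9.20/5.20 = 1.769 half-value layers → attenuation 2^(−1.769) = 0.2934.
Combined: 1.892 × 0.2934 = 0.5551 mrem/h.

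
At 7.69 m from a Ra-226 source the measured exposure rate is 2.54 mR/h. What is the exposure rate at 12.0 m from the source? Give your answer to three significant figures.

Using I₁d₁² = I₂d₂², scaling from 7.69 m to 12.0 m:
(7.69/12.0)² = 0.4107, so 2.54 × 0.4107 = 1.043 mR/h.

1.04 mR/h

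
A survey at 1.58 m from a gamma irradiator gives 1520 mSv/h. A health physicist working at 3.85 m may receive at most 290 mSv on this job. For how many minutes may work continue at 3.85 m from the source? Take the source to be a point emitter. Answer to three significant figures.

68.0 min

Since intensity falls as 1/r², rate at 3.85 m:
1520 × (1.58/3.85)² = 1520 × 0.1684 = 256.0 mSv/h.
Stay time = 290 mSv ÷ 256.0 mSv/h = 1.133 h = 67.98 min.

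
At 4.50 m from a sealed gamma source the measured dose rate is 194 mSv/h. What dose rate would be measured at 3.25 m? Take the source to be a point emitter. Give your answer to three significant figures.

372 mSv/h

Using I₁d₁² = I₂d₂², scaling from 4.50 m to 3.25 m:
194 × (4.50/3.25)² = 194 × 1.917 = 371.9 mSv/h.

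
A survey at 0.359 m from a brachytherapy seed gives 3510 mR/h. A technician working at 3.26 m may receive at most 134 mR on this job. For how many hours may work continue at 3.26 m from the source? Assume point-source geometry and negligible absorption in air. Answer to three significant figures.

3.15 h

Applying the 1/r² law, rate at 3.26 m:
(0.359/3.26)² = 0.01213, so 3510 × 0.01213 = 42.58 mR/h.
Stay time = 134 mR ÷ 42.58 mR/h = 3.147 h.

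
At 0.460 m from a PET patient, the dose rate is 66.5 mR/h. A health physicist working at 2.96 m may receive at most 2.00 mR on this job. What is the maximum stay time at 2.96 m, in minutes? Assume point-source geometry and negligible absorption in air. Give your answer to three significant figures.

74.7 min

By the inverse-square law, rate at 2.96 m:
66.5 × (0.460/2.96)² = 66.5 × 0.02415 = 1.606 mR/h.
Stay time = 2.00 mR ÷ 1.606 mR/h = 1.245 h = 74.70 min.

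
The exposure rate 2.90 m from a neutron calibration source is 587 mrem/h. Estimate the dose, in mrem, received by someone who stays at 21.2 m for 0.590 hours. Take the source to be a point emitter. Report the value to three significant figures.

By the inverse-square law, rate at 21.2 m:
587 × (2.90/21.2)² = 587 × 0.01871 = 10.98 mrem/h.
Dose = rate × time = 10.98 mrem/h × 0.5900 h = 6.478 mrem.

6.48 mrem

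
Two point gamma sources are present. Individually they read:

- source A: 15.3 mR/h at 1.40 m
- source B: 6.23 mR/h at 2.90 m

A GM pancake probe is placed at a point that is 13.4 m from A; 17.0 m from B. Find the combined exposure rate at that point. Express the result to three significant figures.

0.348 mR/h

Each source contributes Iᵢ·(dᵢ/rᵢ)²; contributions add.
A: 15.3 × (1.40/13.4)² = 0.1670 mR/h
B: 6.23 × (2.90/17.0)² = 0.1813 mR/h
Total = 0.1670 + 0.1813 = 0.3483 mR/h.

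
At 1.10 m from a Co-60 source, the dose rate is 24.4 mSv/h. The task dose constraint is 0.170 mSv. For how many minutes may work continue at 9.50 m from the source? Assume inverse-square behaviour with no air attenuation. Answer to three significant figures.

Using I₁d₁² = I₂d₂², rate at 9.50 m:
(1.10/9.50)² = 0.01341, so 24.4 × 0.01341 = 0.3272 mSv/h.
Stay time = 0.170 mSv ÷ 0.3272 mSv/h = 0.5196 h = 31.18 min.

31.2 min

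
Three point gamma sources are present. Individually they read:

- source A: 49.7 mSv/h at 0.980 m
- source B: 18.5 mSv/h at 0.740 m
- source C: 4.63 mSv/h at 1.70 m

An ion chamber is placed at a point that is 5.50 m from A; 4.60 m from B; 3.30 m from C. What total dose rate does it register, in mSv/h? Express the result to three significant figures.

3.29 mSv/h

Each source contributes Iᵢ·(dᵢ/rᵢ)²; contributions add.
A: 49.7 × (0.980/5.50)² = 1.578 mSv/h
B: 18.5 × (0.740/4.60)² = 0.4788 mSv/h
C: 4.63 × (1.70/3.30)² = 1.229 mSv/h
Total = 1.578 + 0.4788 + 1.229 = 3.286 mSv/h.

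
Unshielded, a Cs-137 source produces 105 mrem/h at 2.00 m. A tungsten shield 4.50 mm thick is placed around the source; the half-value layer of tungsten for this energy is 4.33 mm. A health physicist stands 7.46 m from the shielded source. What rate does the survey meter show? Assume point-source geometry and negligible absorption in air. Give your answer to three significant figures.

3.67 mrem/h

Distance alone: 105 × (2.00/7.46)² = 105 × 0.07188 = 7.547 mrem/h.
Shield: 4.50/4.33 = 1.039 half-value layers → attenuation 2^(−1.039) = 0.4867.
Combined: 7.547 × 0.4867 = 3.673 mrem/h.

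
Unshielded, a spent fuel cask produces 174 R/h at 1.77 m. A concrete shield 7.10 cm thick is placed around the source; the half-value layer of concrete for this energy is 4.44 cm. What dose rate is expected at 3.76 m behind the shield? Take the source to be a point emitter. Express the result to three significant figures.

12.7 R/h

Distance alone: (1.77/3.76)² = 0.2216, so 174 × 0.2216 = 38.56 R/h.
Shield: 7.10/4.44 = 1.599 half-value layers → attenuation 2^(−1.599) = 0.3301.
Combined: 38.56 × 0.3301 = 12.73 R/h.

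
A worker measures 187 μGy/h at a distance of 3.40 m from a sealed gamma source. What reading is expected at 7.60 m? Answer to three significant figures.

37.4 μGy/h

Applying the 1/r² law, the rate at 7.60 m is
(3.40/7.60)² = 0.2001, so 187 × 0.2001 = 37.42 μGy/h.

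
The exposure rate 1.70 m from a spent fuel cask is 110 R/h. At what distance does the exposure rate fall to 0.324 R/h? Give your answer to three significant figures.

By the inverse-square law, d₂ = d₁·√(I₁/I₂).
I₁/I₂ = 110/0.324 = 339.5, so d₂ = 1.70 × √339.5 = 31.32 m.

31.3 m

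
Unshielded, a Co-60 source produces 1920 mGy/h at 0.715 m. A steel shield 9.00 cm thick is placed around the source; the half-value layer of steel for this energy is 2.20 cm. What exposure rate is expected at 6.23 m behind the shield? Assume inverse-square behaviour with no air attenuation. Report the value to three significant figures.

Distance alone: 1920 × (0.715/6.23)² = 1920 × 0.01317 = 25.29 mGy/h.
Shield: 9.00/2.20 = 4.091 half-value layers → attenuation 2^(−4.091) = 0.05868.
Combined: 25.29 × 0.05868 = 1.484 mGy/h.

1.48 mGy/h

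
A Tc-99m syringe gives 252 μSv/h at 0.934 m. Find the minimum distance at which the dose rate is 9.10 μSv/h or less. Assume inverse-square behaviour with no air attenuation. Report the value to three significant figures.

Using I₁d₁² = I₂d₂², d₂ = d₁·√(I₁/I₂).
I₁/I₂ = 252/9.10 = 27.69, so d₂ = 0.934 × √27.69 = 4.915 m.

4.92 m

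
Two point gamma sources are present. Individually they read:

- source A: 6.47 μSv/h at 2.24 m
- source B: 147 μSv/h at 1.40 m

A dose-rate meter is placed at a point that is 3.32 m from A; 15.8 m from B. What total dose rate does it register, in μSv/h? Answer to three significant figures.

Each source contributes Iᵢ·(dᵢ/rᵢ)²; contributions add.
A: 6.47 × (2.24/3.32)² = 2.945 μSv/h
B: 147 × (1.40/15.8)² = 1.154 μSv/h
Total = 2.945 + 1.154 = 4.099 μSv/h.

4.10 μSv/h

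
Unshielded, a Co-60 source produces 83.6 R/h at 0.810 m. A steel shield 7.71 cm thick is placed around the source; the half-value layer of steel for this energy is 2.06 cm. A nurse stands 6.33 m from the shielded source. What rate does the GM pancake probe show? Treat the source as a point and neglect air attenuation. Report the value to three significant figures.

Distance alone: 83.6 × (0.810/6.33)² = 83.6 × 0.01637 = 1.369 R/h.
Shield: 7.71/2.06 = 3.743 half-value layers → attenuation 2^(−3.743) = 0.07469.
Combined: 1.369 × 0.07469 = 0.1023 R/h.

0.102 R/h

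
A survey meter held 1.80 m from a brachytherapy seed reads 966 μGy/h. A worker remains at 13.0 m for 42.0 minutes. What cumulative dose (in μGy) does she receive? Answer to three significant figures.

By the inverse-square law, rate at 13.0 m:
(1.80/13.0)² = 0.01917, so 966 × 0.01917 = 18.52 μGy/h.
Dose = rate × time = 18.52 μGy/h × 0.7000 h = 12.96 μGy.

13.0 μGy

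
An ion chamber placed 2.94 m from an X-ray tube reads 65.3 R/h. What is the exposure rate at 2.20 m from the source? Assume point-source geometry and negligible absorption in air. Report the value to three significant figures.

Since intensity falls as 1/r², scaling from 2.94 m to 2.20 m:
65.3 × (2.94/2.20)² = 65.3 × 1.786 = 116.6 R/h.

117 R/h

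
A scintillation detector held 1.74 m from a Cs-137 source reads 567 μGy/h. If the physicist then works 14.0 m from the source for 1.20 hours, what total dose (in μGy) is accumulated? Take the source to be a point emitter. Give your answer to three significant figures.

Using I₁d₁² = I₂d₂², rate at 14.0 m:
567 × (1.74/14.0)² = 567 × 0.01545 = 8.760 μGy/h.
Dose = rate × time = 8.760 μGy/h × 1.200 h = 10.51 μGy.

10.5 μGy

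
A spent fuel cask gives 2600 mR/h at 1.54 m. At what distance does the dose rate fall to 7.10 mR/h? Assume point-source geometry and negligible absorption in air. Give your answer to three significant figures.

29.5 m

Using I₁d₁² = I₂d₂², d₂ = d₁·√(I₁/I₂).
I₁/I₂ = 2600/7.10 = 366.2, so d₂ = 1.54 × √366.2 = 29.47 m.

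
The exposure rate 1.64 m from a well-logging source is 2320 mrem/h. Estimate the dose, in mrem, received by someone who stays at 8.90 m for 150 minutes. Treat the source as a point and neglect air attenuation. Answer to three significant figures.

197 mrem

Applying the 1/r² law, rate at 8.90 m:
2320 × (1.64/8.90)² = 2320 × 0.03396 = 78.79 mrem/h.
Dose = rate × time = 78.79 mrem/h × 2.500 h = 197.0 mrem.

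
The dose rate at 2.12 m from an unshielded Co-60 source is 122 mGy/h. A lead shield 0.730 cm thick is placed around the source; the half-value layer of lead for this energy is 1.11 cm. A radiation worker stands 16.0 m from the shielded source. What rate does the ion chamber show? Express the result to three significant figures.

1.36 mGy/h

Distance alone: 122 × (2.12/16.0)² = 122 × 0.01756 = 2.142 mGy/h.
Shield: 0.730/1.11 = 0.6577 half-value layers → attenuation 2^(−0.6577) = 0.6339.
Combined: 2.142 × 0.6339 = 1.358 mGy/h.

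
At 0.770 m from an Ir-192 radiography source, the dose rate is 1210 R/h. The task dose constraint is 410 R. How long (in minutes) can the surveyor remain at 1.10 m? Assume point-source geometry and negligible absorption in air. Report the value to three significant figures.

41.5 min

Using I₁d₁² = I₂d₂², rate at 1.10 m:
(0.770/1.10)² = 0.4900, so 1210 × 0.4900 = 592.9 R/h.
Stay time = 410 R ÷ 592.9 R/h = 0.6915 h = 41.49 min.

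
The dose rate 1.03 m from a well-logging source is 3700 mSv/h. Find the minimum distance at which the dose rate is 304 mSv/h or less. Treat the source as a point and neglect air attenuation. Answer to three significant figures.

Intensity scales as (d₁/d₂)², so d₂ = d₁·√(I₁/I₂).
I₁/I₂ = 3700/304 = 12.17, so d₂ = 1.03 × √12.17 = 3.593 m.

3.59 m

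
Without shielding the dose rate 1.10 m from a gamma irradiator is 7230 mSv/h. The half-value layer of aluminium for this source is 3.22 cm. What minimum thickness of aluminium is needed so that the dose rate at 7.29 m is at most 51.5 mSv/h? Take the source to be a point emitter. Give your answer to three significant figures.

5.40 cm

At 7.29 m, distance alone gives (1.10/7.29)² = 0.02277, so 7230 × 0.02277 = 164.6 mSv/h.
Further attenuation needed: 164.6/51.5 = 3.196.
n = log₂(3.196) = 1.676 half-value layers.
Thickness = 1.676 × 3.22 cm = 5.397 cm.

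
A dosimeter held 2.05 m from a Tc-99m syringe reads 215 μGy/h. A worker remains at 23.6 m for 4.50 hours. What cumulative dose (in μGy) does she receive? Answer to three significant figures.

7.30 μGy

Since intensity falls as 1/r², rate at 23.6 m:
215 × (2.05/23.6)² = 215 × 0.007545 = 1.622 μGy/h.
Dose = rate × time = 1.622 μGy/h × 4.500 h = 7.299 μGy.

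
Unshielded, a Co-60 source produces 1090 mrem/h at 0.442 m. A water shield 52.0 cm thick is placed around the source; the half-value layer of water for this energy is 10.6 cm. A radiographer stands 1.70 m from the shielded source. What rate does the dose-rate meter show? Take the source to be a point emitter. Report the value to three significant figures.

Distance alone: 1090 × (0.442/1.70)² = 1090 × 0.06760 = 73.68 mrem/h.
Shield: 52.0/10.6 = 4.906 half-value layers → attenuation 2^(−4.906) = 0.03335.
Combined: 73.68 × 0.03335 = 2.457 mrem/h.

2.46 mrem/h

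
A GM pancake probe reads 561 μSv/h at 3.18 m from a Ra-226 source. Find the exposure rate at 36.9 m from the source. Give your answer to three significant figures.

Using I₁d₁² = I₂d₂², the rate at 36.9 m is
561 × (3.18/36.9)² = 561 × 0.007427 = 4.167 μSv/h.

4.17 μSv/h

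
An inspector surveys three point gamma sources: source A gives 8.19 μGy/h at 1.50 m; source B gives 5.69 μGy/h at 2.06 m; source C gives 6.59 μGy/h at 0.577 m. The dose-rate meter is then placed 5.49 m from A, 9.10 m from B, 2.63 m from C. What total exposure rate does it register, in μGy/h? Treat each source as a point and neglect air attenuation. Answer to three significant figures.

1.22 μGy/h

Each source contributes Iᵢ·(dᵢ/rᵢ)²; contributions add.
A: 8.19 × (1.50/5.49)² = 0.6114 μGy/h
B: 5.69 × (2.06/9.10)² = 0.2916 μGy/h
C: 6.59 × (0.577/2.63)² = 0.3172 μGy/h
Total = 0.6114 + 0.2916 + 0.3172 = 1.220 μGy/h.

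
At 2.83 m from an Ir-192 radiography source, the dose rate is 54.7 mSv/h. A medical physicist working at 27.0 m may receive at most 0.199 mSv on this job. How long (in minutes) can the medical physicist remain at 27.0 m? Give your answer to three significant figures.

19.9 min

Using I₁d₁² = I₂d₂², rate at 27.0 m:
(2.83/27.0)² = 0.01099, so 54.7 × 0.01099 = 0.6012 mSv/h.
Stay time = 0.199 mSv ÷ 0.6012 mSv/h = 0.3310 h = 19.86 min.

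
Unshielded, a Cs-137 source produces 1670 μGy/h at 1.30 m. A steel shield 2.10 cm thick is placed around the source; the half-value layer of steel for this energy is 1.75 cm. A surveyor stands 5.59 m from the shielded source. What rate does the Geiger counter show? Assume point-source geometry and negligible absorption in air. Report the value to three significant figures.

39.3 μGy/h

Distance alone: (1.30/5.59)² = 0.05408, so 1670 × 0.05408 = 90.31 μGy/h.
Shield: 2.10/1.75 = 1.200 half-value layers → attenuation 2^(−1.200) = 0.4353.
Combined: 90.31 × 0.4353 = 39.31 μGy/h.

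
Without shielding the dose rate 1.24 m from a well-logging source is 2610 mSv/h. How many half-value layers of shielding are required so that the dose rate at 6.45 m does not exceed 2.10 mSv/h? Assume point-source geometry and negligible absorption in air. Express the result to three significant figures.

At 6.45 m, distance alone gives 2610 × (1.24/6.45)² = 2610 × 0.03696 = 96.47 mSv/h.
Further attenuation needed: 96.47/2.10 = 45.94.
n = log₂(45.94) = 5.522 half-value layers.

5.52 half-value layers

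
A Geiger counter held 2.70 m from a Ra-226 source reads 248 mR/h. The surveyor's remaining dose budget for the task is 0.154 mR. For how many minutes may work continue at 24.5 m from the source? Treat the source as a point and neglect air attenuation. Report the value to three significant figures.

3.07 min

Using I₁d₁² = I₂d₂², rate at 24.5 m:
248 × (2.70/24.5)² = 248 × 0.01214 = 3.011 mR/h.
Stay time = 0.154 mR ÷ 3.011 mR/h = 0.05115 h = 3.069 min.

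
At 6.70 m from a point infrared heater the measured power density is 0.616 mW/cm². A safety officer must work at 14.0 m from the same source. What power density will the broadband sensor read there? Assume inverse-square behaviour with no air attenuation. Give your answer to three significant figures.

0.141 mW/cm²

By the inverse-square law, scaling from 6.70 m to 14.0 m:
0.616 × (6.70/14.0)² = 0.616 × 0.2290 = 0.1411 mW/cm².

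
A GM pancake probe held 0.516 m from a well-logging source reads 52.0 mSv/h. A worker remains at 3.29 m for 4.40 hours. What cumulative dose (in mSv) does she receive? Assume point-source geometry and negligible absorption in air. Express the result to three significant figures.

5.63 mSv

Applying the 1/r² law, rate at 3.29 m:
(0.516/3.29)² = 0.02460, so 52.0 × 0.02460 = 1.279 mSv/h.
Dose = rate × time = 1.279 mSv/h × 4.400 h = 5.628 mSv.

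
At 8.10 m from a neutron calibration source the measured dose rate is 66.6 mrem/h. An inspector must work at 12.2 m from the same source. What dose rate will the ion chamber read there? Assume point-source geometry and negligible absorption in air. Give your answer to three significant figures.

29.4 mrem/h

By the inverse-square law, scaling from 8.10 m to 12.2 m:
66.6 × (8.10/12.2)² = 66.6 × 0.4408 = 29.36 mrem/h.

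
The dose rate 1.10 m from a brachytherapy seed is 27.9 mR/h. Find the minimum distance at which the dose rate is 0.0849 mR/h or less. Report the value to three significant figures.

19.9 m

By the inverse-square law, d₂ = d₁·√(I₁/I₂).
I₁/I₂ = 27.9/0.0849 = 328.6, so d₂ = 1.10 × √328.6 = 19.94 m.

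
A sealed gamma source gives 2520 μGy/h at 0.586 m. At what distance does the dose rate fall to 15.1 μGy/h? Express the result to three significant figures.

7.57 m

Intensity scales as (d₁/d₂)², so d₂ = d₁·√(I₁/I₂).
I₁/I₂ = 2520/15.1 = 166.9, so d₂ = 0.586 × √166.9 = 7.571 m.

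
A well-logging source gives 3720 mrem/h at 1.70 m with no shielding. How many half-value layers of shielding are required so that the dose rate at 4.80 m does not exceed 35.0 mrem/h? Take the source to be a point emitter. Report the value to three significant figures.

At 4.80 m, distance alone gives (1.70/4.80)² = 0.1254, so 3720 × 0.1254 = 466.5 mrem/h.
Further attenuation needed: 466.5/35.0 = 13.33.
n = log₂(13.33) = 3.737 half-value layers.

3.74 half-value layers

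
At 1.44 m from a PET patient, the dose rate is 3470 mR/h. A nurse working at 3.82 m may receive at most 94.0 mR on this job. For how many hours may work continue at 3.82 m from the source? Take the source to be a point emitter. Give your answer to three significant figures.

Applying the 1/r² law, rate at 3.82 m:
(1.44/3.82)² = 0.1421, so 3470 × 0.1421 = 493.1 mR/h.
Stay time = 94.0 mR ÷ 493.1 mR/h = 0.1906 h.

0.191 h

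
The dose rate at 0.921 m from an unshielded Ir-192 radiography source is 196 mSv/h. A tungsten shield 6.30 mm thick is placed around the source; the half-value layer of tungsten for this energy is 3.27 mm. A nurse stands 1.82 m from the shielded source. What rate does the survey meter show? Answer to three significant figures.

13.2 mSv/h

Distance alone: 196 × (0.921/1.82)² = 196 × 0.2561 = 50.20 mSv/h.
Shield: 6.30/3.27 = 1.927 half-value layers → attenuation 2^(−1.927) = 0.2630.
Combined: 50.20 × 0.2630 = 13.20 mSv/h.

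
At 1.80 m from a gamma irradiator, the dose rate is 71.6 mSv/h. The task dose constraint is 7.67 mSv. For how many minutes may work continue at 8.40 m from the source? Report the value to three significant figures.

Using I₁d₁² = I₂d₂², rate at 8.40 m:
71.6 × (1.80/8.40)² = 71.6 × 0.04592 = 3.288 mSv/h.
Stay time = 7.67 mSv ÷ 3.288 mSv/h = 2.333 h = 140.0 min.

140 min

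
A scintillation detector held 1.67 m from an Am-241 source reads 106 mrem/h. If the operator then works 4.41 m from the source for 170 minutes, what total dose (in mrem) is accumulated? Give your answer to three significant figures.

Intensity scales as (d₁/d₂)², so rate at 4.41 m:
(1.67/4.41)² = 0.1434, so 106 × 0.1434 = 15.20 mrem/h.
Dose = rate × time = 15.20 mrem/h × 2.833 h = 43.06 mrem.

43.1 mrem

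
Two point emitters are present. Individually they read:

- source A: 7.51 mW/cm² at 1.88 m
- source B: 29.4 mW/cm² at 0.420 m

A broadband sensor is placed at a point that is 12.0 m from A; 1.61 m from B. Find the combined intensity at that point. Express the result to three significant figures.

2.19 mW/cm²

By superposition, sum each source's inverse-square contribution:
A: 7.51 × (1.88/12.0)² = 0.1843 mW/cm²
B: 29.4 × (0.420/1.61)² = 2.001 mW/cm²
Total = 0.1843 + 2.001 = 2.185 mW/cm².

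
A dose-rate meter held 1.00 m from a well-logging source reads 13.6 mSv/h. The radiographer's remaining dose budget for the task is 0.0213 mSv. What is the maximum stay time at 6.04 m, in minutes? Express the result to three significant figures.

Intensity scales as (d₁/d₂)², so rate at 6.04 m:
13.6 × (1.00/6.04)² = 13.6 × 0.02741 = 0.3728 mSv/h.
Stay time = 0.0213 mSv ÷ 0.3728 mSv/h = 0.05714 h = 3.428 min.

3.43 min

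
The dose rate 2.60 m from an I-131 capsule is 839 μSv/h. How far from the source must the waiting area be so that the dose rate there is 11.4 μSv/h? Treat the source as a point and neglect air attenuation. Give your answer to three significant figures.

22.3 m

Applying the 1/r² law, d₂ = d₁·√(I₁/I₂).
I₁/I₂ = 839/11.4 = 73.60, so d₂ = 2.60 × √73.60 = 22.31 m.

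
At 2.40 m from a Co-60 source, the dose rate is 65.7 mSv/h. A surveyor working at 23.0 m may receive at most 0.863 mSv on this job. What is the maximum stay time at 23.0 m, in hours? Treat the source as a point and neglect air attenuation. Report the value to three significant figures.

1.21 h

Since intensity falls as 1/r², rate at 23.0 m:
(2.40/23.0)² = 0.01089, so 65.7 × 0.01089 = 0.7155 mSv/h.
Stay time = 0.863 mSv ÷ 0.7155 mSv/h = 1.206 h.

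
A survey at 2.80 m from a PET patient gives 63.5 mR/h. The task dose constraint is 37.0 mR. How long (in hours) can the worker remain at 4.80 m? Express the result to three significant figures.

1.71 h

Using I₁d₁² = I₂d₂², rate at 4.80 m:
(2.80/4.80)² = 0.3403, so 63.5 × 0.3403 = 21.61 mR/h.
Stay time = 37.0 mR ÷ 21.61 mR/h = 1.712 h.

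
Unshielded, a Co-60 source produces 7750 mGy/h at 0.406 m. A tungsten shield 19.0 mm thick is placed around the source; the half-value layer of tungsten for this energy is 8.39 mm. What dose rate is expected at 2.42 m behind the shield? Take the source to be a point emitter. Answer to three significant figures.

Distance alone: 7750 × (0.406/2.42)² = 7750 × 0.02815 = 218.2 mGy/h.
Shield: 19.0/8.39 = 2.265 half-value layers → attenuation 2^(−2.265) = 0.2080.
Combined: 218.2 × 0.2080 = 45.39 mGy/h.

45.4 mGy/h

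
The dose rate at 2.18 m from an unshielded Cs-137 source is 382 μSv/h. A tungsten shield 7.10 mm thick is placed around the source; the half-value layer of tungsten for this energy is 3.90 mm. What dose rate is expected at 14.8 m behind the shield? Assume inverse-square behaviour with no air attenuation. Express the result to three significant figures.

2.35 μSv/h

Distance alone: (2.18/14.8)² = 0.02170, so 382 × 0.02170 = 8.289 μSv/h.
Shield: 7.10/3.90 = 1.821 half-value layers → attenuation 2^(−1.821) = 0.2830.
Combined: 8.289 × 0.2830 = 2.346 μSv/h.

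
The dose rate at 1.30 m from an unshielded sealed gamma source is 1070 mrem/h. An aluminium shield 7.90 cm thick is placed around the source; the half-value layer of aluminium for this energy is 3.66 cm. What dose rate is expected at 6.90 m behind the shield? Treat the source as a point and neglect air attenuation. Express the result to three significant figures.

Distance alone: (1.30/6.90)² = 0.03550, so 1070 × 0.03550 = 37.98 mrem/h.
Shield: 7.90/3.66 = 2.158 half-value layers → attenuation 2^(−2.158) = 0.2241.
Combined: 37.98 × 0.2241 = 8.511 mrem/h.

8.51 mrem/h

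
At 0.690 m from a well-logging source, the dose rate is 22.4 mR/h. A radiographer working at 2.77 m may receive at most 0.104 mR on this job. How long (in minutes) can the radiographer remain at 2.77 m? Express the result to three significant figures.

4.49 min

By the inverse-square law, rate at 2.77 m:
22.4 × (0.690/2.77)² = 22.4 × 0.06205 = 1.390 mR/h.
Stay time = 0.104 mR ÷ 1.390 mR/h = 0.07482 h = 4.489 min.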